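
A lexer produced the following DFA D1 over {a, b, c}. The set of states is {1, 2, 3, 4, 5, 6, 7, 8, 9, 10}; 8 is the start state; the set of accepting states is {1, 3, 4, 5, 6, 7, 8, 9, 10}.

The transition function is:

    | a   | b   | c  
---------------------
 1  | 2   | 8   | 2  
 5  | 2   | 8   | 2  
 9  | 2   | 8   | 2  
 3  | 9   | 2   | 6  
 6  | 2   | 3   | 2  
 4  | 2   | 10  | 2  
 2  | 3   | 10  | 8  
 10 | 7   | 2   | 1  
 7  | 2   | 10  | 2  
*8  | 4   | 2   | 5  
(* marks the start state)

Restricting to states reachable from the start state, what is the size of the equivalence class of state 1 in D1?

All states are reachable from the start state.
Initial partition by acceptance: {1,3,4,5,6,7,8,9,10} | {2}.
On input a, block {1,3,4,5,6,7,8,9,10} splits into {1,4,5,6,7,9} and {3,8,10}.
No further refinement is possible. Final partition (3 blocks): {1,4,5,6,7,9} | {2} | {3,8,10}.
State 1 belongs to the block {1,4,5,6,7,9}, which has 6 states.

6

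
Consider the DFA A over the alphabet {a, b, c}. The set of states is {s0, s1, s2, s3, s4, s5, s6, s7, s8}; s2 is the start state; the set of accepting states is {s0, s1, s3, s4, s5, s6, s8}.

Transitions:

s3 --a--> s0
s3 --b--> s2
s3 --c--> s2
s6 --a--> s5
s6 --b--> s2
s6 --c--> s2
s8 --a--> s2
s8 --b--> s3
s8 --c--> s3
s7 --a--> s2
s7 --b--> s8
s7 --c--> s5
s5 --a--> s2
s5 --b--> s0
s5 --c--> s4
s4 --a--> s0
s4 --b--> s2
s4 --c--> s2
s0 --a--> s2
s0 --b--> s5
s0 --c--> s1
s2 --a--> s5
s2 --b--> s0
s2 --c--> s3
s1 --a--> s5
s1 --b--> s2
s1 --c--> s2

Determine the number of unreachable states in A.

BFS from s2 reaches {s0, s1, s2, s3, s4, s5}; the 3 state(s) s6, s7, s8 are never visited.

3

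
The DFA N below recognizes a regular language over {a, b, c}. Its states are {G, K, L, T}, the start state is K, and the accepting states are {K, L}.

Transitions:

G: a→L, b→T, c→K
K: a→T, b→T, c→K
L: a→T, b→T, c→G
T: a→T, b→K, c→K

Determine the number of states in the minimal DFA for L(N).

2

First remove the unreachable states {G,L}; 2 states remain.
Initial partition by acceptance: {K} | {T}.
Stable partition: {K} | {T} — 2 equivalence classes.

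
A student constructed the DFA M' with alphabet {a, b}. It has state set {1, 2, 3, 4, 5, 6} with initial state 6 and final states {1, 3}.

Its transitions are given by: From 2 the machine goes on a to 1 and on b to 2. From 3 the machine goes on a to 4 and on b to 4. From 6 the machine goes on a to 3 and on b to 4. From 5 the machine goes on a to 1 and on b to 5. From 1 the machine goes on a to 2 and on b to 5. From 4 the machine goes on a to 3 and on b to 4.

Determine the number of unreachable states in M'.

3

No path from 6 leads to 1, 2, 5; the other 3 states are all reachable.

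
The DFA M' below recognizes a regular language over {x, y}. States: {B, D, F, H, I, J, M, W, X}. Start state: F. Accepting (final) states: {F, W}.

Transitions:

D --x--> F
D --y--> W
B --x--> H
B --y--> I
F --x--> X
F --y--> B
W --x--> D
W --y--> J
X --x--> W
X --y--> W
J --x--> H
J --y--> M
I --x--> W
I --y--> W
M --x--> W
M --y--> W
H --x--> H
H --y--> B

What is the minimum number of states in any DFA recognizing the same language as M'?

Every state is reachable, so we keep all 9.
P0 = {F,W} | {B,D,H,I,J,M,X}.
On input x, block {B,D,H,I,J,M,X} splits into {D,I,M,X} and {B,H,J}.
Split {B,H,J} by δ(·,y) → {B,J} and {H}.
The partition is now stable with 4 blocks: {F,W} | {D,I,M,X} | {B,J} | {H}.

4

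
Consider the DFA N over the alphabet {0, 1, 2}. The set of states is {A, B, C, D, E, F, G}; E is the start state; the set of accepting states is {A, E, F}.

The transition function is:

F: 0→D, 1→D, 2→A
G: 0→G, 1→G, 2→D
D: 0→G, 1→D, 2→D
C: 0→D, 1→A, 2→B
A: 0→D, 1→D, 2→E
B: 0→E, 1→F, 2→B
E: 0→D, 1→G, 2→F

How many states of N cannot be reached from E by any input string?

BFS from E reaches {A, D, E, F, G}; the 2 state(s) B, C are never visited.

2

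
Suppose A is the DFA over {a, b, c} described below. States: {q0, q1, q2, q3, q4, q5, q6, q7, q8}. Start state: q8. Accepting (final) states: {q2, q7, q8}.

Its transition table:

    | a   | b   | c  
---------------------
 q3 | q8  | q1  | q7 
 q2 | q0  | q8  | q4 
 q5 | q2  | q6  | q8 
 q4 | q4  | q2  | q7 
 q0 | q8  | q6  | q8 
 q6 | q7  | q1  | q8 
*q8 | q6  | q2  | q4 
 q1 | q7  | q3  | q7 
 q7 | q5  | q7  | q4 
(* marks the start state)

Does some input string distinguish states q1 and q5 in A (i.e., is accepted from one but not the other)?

Every state is reachable, so we keep all 9.
Initial partition by acceptance: {q2,q7,q8} | {q0,q1,q3,q4,q5,q6}.
Refine {q0,q1,q3,q4,q5,q6} on symbol a: members go to different blocks, giving {q0,q1,q3,q5,q6} and {q4}.
The partition is now stable with 3 blocks: {q2,q7,q8} | {q0,q1,q3,q5,q6} | {q4}.
q1 and q5 lie in the same block of the stable partition, so they are equivalent — no string distinguishes them.

No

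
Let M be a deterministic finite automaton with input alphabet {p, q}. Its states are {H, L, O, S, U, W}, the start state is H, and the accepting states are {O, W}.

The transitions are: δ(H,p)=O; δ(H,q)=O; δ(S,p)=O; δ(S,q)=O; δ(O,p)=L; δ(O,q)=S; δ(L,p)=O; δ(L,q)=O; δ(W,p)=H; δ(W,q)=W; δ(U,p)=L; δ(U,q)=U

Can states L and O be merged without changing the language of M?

First remove the unreachable states {U,W}; 4 states remain.
Initial partition by acceptance: {O} | {H,L,S}.
The partition is now stable with 2 blocks: {O} | {H,L,S}.
L and O end up in different blocks, so they are distinguishable. For instance, the string 'ε' is accepted from only O.

No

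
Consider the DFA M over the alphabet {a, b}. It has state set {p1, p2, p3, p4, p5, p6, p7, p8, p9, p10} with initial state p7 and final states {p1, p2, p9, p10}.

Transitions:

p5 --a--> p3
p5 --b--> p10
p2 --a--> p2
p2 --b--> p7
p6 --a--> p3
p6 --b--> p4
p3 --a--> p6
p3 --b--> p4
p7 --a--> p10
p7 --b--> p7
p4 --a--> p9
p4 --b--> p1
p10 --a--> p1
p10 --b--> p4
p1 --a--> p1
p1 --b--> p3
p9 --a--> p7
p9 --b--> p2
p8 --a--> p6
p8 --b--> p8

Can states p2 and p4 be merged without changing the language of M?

No

Reachable states from the start: {p1,p2,p3,p4,p6,p7,p9,p10}. Unreachable: {p5,p8} — drop them.
P0 = {p1,p2,p9,p10} | {p3,p4,p6,p7}.
On input a, block {p1,p2,p9,p10} splits into {p1,p2,p10} and {p9}.
Split {p3,p4,p6,p7} by δ(·,a) → {p3,p6} and {p4} and {p7}.
Split {p1,p2,p10} by δ(·,b) → {p1} and {p2} and {p10}.
No further refinement is possible. Final partition (7 blocks): {p1} | {p3,p6} | {p9} | {p4} | {p7} | {p2} | {p10}.
p2 and p4 end up in different blocks, so they are distinguishable. For instance, the string 'ε' is accepted from only p2.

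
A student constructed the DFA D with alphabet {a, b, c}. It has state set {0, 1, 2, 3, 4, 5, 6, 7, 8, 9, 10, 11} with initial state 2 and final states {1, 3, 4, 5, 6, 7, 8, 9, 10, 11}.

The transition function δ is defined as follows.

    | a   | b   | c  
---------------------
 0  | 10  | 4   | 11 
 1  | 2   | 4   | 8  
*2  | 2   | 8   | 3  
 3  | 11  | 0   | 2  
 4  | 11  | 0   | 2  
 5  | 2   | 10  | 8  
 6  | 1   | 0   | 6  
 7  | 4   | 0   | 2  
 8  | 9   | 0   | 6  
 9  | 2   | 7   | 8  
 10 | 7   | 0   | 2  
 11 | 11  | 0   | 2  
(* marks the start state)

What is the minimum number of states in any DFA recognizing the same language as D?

Reachable states from the start: {0,1,2,3,4,6,7,8,9,10,11}. Unreachable: {5} — drop them.
P0 = {1,3,4,6,7,8,9,10,11} | {0,2}.
Split {1,3,4,6,7,8,9,10,11} by δ(·,a) → {3,4,6,7,8,10,11} and {1,9}.
Refine {3,4,6,7,8,10,11} on symbol a: members go to different blocks, giving {3,4,7,10,11} and {6,8}.
Split {0,2} by δ(·,a) → {0} and {2}.
The partition is now stable with 5 blocks: {3,4,7,10,11} | {0} | {1,9} | {6,8} | {2}.

5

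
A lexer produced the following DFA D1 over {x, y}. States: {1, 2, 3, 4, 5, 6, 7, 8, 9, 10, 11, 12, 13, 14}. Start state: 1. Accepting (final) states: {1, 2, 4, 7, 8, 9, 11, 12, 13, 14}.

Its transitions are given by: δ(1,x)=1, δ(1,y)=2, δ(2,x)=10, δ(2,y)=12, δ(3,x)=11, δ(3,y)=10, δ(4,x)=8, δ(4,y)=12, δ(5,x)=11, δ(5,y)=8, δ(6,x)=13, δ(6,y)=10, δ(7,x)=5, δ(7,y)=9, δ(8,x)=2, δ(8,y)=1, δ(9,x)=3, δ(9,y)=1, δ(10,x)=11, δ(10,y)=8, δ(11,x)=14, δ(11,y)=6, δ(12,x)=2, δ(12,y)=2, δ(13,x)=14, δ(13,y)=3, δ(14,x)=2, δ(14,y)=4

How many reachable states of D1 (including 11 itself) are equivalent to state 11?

2

States {5,7,9} cannot be reached from the start state, so discard them.
Initial partition by acceptance: {1,2,4,8,11,12,13,14} | {3,6,10}.
Split {1,2,4,8,11,12,13,14} by δ(·,x) → {1,4,8,11,12,13,14} and {2}.
On input x, block {1,4,8,11,12,13,14} splits into {1,4,11,13} and {8,12,14}.
Refine {1,4,11,13} on symbol x: members go to different blocks, giving {4,11,13} and {1}.
Split {4,11,13} by δ(·,y) → {11,13} and {4}.
On input y, block {3,6,10} splits into {3,6} and {10}.
Refine {8,12,14} on symbol y: members go to different blocks, giving {8} and {12} and {14}.
No further refinement is possible. Final partition (9 blocks): {11,13} | {3,6} | {2} | {8} | {1} | {4} | {10} | {12} | {14}.
The equivalence class containing 11 is {11,13}, of size 2.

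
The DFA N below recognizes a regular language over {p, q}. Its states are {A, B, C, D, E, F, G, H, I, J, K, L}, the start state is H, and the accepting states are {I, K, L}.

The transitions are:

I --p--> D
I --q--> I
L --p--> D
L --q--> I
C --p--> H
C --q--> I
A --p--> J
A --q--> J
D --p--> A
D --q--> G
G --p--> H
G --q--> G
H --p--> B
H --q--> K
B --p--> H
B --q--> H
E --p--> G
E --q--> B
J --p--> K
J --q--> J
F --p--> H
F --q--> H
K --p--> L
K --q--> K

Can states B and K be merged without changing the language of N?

No

First remove the unreachable states {C,E,F}; 9 states remain.
Start with accepting vs non-accepting: {I,K,L} | {A,B,D,G,H,J}.
Split {I,K,L} by δ(·,p) → {I,L} and {K}.
Split {A,B,D,G,H,J} by δ(·,p) → {A,B,D,G,H} and {J}.
Split {A,B,D,G,H} by δ(·,p) → {B,D,G,H} and {A}.
Split {B,D,G,H} by δ(·,p) → {B,G,H} and {D}.
Split {B,G,H} by δ(·,q) → {B,G} and {H}.
Split {B,G} by δ(·,q) → {B} and {G}.
No further refinement is possible. Final partition (8 blocks): {I,L} | {B} | {K} | {J} | {A} | {D} | {H} | {G}.
B and K end up in different blocks, so they are distinguishable. For instance, the string 'ε' is accepted from only K.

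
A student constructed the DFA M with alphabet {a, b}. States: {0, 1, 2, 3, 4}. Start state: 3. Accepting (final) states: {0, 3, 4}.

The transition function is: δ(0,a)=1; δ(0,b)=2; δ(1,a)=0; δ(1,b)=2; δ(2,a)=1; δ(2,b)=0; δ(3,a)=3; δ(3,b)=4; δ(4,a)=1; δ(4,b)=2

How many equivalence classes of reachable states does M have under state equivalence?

4

P0 = {0,3,4} | {1,2}.
Refine {0,3,4} on symbol a: members go to different blocks, giving {0,4} and {3}.
Split {1,2} by δ(·,a) → {1} and {2}.
Stable partition: {0,4} | {1} | {3} | {2} — 4 equivalence classes.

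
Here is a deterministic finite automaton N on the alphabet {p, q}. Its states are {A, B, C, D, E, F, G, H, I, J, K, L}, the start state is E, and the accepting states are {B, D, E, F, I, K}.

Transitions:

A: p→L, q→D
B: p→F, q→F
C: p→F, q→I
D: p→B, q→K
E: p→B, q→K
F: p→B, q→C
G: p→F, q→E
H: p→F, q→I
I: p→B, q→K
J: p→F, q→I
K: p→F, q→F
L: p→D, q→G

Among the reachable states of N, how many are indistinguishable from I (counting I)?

2

Reachable states from the start: {B,C,E,F,I,K}. Unreachable: {A,D,G,H,J,L} — drop them.
P0 = {B,E,F,I,K} | {C}.
On input q, block {B,E,F,I,K} splits into {B,E,I,K} and {F}.
Split {B,E,I,K} by δ(·,p) → {B,K} and {E,I}.
Stable partition: {B,K} | {C} | {F} | {E,I} — 4 equivalence classes.
State I belongs to the block {E,I}, which has 2 states.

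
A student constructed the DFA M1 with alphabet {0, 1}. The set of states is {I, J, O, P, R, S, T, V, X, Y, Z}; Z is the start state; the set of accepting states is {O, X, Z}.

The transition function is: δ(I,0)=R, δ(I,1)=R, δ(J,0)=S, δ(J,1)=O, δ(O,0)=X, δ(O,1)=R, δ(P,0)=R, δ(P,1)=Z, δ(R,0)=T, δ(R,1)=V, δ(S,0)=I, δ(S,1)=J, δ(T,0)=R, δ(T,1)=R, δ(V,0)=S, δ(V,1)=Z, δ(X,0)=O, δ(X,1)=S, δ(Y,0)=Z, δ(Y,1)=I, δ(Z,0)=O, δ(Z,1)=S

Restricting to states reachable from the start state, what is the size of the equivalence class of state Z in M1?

Reachable states from the start: {I,J,O,R,S,T,V,X,Z}. Unreachable: {P,Y} — drop them.
Start with accepting vs non-accepting: {O,X,Z} | {I,J,R,S,T,V}.
Split {I,J,R,S,T,V} by δ(·,1) → {I,R,S,T} and {J,V}.
On input 1, block {I,R,S,T} splits into {R,S} and {I,T}.
No further refinement is possible. Final partition (4 blocks): {O,X,Z} | {R,S} | {J,V} | {I,T}.
State Z belongs to the block {O,X,Z}, which has 3 states.

3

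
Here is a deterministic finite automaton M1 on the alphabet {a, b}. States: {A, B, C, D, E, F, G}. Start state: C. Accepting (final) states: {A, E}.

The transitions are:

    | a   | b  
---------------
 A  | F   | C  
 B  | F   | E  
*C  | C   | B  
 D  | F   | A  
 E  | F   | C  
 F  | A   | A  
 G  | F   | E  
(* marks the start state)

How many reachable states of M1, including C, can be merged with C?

First remove the unreachable states {D,G}; 5 states remain.
Start with accepting vs non-accepting: {A,E} | {B,C,F}.
Split {B,C,F} by δ(·,a) → {B,C} and {F}.
On input a, block {B,C} splits into {B} and {C}.
The partition is now stable with 4 blocks: {A,E} | {B} | {F} | {C}.
The equivalence class containing C is {C}, of size 1.

1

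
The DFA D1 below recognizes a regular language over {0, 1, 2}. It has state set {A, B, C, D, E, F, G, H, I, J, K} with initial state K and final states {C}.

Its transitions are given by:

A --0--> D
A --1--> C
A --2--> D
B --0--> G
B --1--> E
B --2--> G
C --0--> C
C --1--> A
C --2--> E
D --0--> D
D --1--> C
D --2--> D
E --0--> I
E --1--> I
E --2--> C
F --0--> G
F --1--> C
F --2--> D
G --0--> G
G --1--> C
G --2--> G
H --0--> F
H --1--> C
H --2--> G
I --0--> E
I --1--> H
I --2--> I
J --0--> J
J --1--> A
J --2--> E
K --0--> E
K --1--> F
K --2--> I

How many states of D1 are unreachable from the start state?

2

Starting at K and following transitions, the reachable set is {A, C, D, E, F, G, H, I, K}. That leaves B, J unreachable — 2 in total.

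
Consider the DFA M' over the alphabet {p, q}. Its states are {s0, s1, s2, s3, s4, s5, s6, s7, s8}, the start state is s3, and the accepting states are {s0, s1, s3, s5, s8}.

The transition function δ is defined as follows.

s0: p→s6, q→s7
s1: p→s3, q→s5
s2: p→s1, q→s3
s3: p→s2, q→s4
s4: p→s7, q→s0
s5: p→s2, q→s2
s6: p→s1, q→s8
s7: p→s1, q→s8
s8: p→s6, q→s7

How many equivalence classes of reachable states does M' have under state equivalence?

Every state is reachable, so we keep all 9.
Initial partition by acceptance: {s0,s1,s3,s5,s8} | {s2,s4,s6,s7}.
On input p, block {s0,s1,s3,s5,s8} splits into {s0,s3,s5,s8} and {s1}.
Split {s2,s4,s6,s7} by δ(·,p) → {s2,s6,s7} and {s4}.
On input q, block {s0,s3,s5,s8} splits into {s0,s5,s8} and {s3}.
Split {s2,s6,s7} by δ(·,q) → {s6,s7} and {s2}.
Refine {s0,s5,s8} on symbol p: members go to different blocks, giving {s0,s8} and {s5}.
No further refinement is possible. Final partition (7 blocks): {s0,s8} | {s6,s7} | {s1} | {s4} | {s3} | {s2} | {s5}.

7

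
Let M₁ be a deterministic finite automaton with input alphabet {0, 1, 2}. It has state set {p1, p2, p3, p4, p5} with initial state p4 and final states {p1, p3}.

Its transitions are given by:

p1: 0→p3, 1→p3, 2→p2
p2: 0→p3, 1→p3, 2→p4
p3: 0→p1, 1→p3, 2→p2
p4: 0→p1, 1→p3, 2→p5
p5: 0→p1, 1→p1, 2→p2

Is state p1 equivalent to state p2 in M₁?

No

All states are reachable from the start state.
Start with accepting vs non-accepting: {p1,p3} | {p2,p4,p5}.
Stable partition: {p1,p3} | {p2,p4,p5} — 2 equivalence classes.
p1 and p2 end up in different blocks, so they are distinguishable. For instance, the string 'ε' is accepted from only p1.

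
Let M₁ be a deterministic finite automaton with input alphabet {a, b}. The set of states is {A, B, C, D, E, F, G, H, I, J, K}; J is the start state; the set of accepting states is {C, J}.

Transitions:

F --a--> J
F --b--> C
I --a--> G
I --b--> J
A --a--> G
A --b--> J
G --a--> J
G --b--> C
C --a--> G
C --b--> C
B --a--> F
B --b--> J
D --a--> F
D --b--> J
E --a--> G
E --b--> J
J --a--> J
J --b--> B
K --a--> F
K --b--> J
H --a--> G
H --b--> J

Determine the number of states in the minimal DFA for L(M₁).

First remove the unreachable states {A,D,E,H,I,K}; 5 states remain.
Initial partition by acceptance: {C,J} | {B,F,G}.
On input a, block {C,J} splits into {C} and {J}.
Split {B,F,G} by δ(·,a) → {F,G} and {B}.
The partition is now stable with 4 blocks: {C} | {F,G} | {J} | {B}.

4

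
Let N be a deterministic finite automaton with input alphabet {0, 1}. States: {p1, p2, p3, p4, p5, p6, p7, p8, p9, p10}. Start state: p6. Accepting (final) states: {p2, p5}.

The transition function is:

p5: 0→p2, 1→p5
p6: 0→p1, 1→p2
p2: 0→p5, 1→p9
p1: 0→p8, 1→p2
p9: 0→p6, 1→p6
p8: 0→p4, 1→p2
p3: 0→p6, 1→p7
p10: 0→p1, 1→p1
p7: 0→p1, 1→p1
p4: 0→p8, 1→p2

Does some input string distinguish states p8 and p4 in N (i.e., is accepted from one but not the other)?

No

Reachable states from the start: {p1,p2,p4,p5,p6,p8,p9}. Unreachable: {p3,p7,p10} — drop them.
Initial partition by acceptance: {p2,p5} | {p1,p4,p6,p8,p9}.
Split {p2,p5} by δ(·,1) → {p2} and {p5}.
On input 1, block {p1,p4,p6,p8,p9} splits into {p1,p4,p6,p8} and {p9}.
The partition is now stable with 4 blocks: {p2} | {p1,p4,p6,p8} | {p5} | {p9}.
p8 and p4 lie in the same block of the stable partition, so they are equivalent — no string distinguishes them.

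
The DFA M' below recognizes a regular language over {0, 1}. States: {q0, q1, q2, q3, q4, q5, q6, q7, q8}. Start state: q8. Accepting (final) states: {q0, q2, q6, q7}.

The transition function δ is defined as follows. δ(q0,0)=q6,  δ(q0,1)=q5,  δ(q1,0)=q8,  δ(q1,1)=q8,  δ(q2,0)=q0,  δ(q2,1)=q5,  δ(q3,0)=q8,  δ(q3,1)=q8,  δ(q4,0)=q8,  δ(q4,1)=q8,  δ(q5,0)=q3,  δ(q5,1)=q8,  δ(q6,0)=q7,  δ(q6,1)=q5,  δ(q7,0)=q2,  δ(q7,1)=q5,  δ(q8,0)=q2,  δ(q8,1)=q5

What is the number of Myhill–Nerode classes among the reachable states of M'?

4

States {q1,q4} cannot be reached from the start state, so discard them.
Initial partition by acceptance: {q0,q2,q6,q7} | {q3,q5,q8}.
On input 0, block {q3,q5,q8} splits into {q3,q5} and {q8}.
On input 0, block {q3,q5} splits into {q3} and {q5}.
No further refinement is possible. Final partition (4 blocks): {q0,q2,q6,q7} | {q3} | {q8} | {q5}.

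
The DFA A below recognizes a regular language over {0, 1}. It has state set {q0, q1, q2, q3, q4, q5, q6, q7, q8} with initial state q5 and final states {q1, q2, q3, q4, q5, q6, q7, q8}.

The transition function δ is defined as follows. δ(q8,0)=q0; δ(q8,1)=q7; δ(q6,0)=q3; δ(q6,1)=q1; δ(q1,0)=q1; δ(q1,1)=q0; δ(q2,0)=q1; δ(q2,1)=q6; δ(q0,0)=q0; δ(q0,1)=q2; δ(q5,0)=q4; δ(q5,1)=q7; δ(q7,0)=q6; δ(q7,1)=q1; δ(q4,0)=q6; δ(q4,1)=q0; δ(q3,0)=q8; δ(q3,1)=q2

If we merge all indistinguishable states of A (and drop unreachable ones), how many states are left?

Every state is reachable, so we keep all 9.
Initial partition by acceptance: {q1,q2,q3,q4,q5,q6,q7,q8} | {q0}.
Refine {q1,q2,q3,q4,q5,q6,q7,q8} on symbol 0: members go to different blocks, giving {q1,q2,q3,q4,q5,q6,q7} and {q8}.
On input 0, block {q1,q2,q3,q4,q5,q6,q7} splits into {q1,q2,q4,q5,q6,q7} and {q3}.
Refine {q1,q2,q4,q5,q6,q7} on symbol 0: members go to different blocks, giving {q1,q2,q4,q5,q7} and {q6}.
Split {q1,q2,q4,q5,q7} by δ(·,0) → {q1,q2,q5} and {q4,q7}.
On input 0, block {q1,q2,q5} splits into {q1,q2} and {q5}.
Refine {q1,q2} on symbol 1: members go to different blocks, giving {q1} and {q2}.
Refine {q4,q7} on symbol 1: members go to different blocks, giving {q4} and {q7}.
Stable partition: {q1} | {q0} | {q8} | {q3} | {q6} | {q4} | {q5} | {q2} | {q7} — 9 equivalence classes.

9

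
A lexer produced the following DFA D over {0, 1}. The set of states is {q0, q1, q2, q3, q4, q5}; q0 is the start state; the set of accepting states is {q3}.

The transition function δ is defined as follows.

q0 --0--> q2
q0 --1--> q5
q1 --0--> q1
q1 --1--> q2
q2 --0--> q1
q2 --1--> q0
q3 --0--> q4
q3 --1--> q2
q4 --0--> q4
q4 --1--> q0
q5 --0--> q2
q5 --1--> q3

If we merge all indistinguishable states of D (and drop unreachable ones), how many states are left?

6

Every state is reachable, so we keep all 6.
Start with accepting vs non-accepting: {q3} | {q0,q1,q2,q4,q5}.
On input 1, block {q0,q1,q2,q4,q5} splits into {q0,q1,q2,q4} and {q5}.
Refine {q0,q1,q2,q4} on symbol 1: members go to different blocks, giving {q1,q2,q4} and {q0}.
Refine {q1,q2,q4} on symbol 1: members go to different blocks, giving {q2,q4} and {q1}.
On input 0, block {q2,q4} splits into {q2} and {q4}.
Stable partition: {q3} | {q2} | {q5} | {q0} | {q1} | {q4} — 6 equivalence classes.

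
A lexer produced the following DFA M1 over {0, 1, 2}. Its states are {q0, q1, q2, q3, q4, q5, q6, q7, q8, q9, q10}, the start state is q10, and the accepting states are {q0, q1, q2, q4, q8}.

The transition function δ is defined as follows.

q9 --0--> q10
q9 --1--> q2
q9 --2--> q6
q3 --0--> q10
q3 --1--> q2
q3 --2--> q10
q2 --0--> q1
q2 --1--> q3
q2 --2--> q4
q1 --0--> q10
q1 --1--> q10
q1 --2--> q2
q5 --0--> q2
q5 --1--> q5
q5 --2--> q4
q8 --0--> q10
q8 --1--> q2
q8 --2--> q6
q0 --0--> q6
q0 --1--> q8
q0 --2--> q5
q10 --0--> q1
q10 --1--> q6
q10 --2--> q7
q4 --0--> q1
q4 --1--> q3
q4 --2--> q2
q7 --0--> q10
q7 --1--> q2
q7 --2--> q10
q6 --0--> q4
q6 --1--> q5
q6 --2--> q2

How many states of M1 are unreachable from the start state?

Starting at q10 and following transitions, the reachable set is {q1, q2, q3, q4, q5, q6, q7, q10}. That leaves q0, q8, q9 unreachable — 3 in total.

3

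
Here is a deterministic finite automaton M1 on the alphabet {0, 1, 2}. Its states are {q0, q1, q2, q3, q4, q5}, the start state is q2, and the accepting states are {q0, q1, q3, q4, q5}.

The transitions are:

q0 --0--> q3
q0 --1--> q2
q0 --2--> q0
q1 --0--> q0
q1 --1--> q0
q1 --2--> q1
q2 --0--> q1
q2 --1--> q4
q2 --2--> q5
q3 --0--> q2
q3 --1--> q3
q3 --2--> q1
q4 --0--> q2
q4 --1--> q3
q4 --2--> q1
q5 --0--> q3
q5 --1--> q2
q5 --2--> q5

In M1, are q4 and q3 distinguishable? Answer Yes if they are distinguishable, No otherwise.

No

All states are reachable from the start state.
Initial partition by acceptance: {q0,q1,q3,q4,q5} | {q2}.
On input 0, block {q0,q1,q3,q4,q5} splits into {q0,q1,q5} and {q3,q4}.
Refine {q0,q1,q5} on symbol 0: members go to different blocks, giving {q0,q5} and {q1}.
No further refinement is possible. Final partition (4 blocks): {q0,q5} | {q2} | {q3,q4} | {q1}.
q4 and q3 lie in the same block of the stable partition, so they are equivalent — no string distinguishes them.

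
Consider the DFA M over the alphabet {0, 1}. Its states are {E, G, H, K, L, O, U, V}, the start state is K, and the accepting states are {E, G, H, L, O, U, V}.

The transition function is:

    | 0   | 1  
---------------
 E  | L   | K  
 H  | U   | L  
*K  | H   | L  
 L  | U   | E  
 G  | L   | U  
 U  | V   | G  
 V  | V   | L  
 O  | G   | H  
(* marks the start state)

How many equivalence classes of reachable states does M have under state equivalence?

7

Reachable states from the start: {E,G,H,K,L,U,V}. Unreachable: {O} — drop them.
Start with accepting vs non-accepting: {E,G,H,L,U,V} | {K}.
Split {E,G,H,L,U,V} by δ(·,1) → {G,H,L,U,V} and {E}.
On input 1, block {G,H,L,U,V} splits into {G,H,U,V} and {L}.
Refine {G,H,U,V} on symbol 0: members go to different blocks, giving {H,U,V} and {G}.
On input 1, block {H,U,V} splits into {H,V} and {U}.
On input 0, block {H,V} splits into {V} and {H}.
Stable partition: {V} | {K} | {E} | {L} | {G} | {U} | {H} — 7 equivalence classes.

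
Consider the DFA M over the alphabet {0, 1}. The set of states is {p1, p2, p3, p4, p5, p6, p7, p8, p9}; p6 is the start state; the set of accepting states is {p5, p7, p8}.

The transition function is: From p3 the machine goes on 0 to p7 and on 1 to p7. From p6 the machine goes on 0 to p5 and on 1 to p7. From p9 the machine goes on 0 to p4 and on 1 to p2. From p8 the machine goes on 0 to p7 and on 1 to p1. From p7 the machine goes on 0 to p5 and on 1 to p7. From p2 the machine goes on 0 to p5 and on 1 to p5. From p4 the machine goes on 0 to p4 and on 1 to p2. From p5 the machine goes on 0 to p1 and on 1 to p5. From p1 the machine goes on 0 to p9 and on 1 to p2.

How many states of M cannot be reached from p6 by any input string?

2

Starting at p6 and following transitions, the reachable set is {p1, p2, p4, p5, p6, p7, p9}. That leaves p3, p8 unreachable — 2 in total.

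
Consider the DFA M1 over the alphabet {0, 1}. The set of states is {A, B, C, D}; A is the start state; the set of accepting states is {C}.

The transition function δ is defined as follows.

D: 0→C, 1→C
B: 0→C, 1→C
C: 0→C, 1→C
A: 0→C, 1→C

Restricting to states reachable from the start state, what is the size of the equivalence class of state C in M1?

1

States {B,D} cannot be reached from the start state, so discard them.
P0 = {C} | {A}.
Stable partition: {C} | {A} — 2 equivalence classes.
State C belongs to the block {C}, which has 1 states.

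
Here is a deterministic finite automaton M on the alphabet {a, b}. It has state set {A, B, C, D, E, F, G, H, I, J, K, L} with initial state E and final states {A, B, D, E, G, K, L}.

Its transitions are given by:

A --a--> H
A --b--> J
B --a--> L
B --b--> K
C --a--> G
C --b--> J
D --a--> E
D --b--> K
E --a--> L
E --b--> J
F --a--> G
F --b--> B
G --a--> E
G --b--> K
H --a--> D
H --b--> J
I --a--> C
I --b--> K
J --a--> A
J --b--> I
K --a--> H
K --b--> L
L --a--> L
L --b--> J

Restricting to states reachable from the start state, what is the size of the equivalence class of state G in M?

2

Reachable states from the start: {A,C,D,E,G,H,I,J,K,L}. Unreachable: {B,F} — drop them.
P0 = {A,D,E,G,K,L} | {C,H,I,J}.
Refine {A,D,E,G,K,L} on symbol a: members go to different blocks, giving {D,E,G,L} and {A,K}.
Refine {D,E,G,L} on symbol b: members go to different blocks, giving {D,G} and {E,L}.
Split {C,H,I,J} by δ(·,a) → {C,H} and {I} and {J}.
Split {A,K} by δ(·,b) → {A} and {K}.
Stable partition: {D,G} | {C,H} | {A} | {E,L} | {I} | {J} | {K} — 7 equivalence classes.
State G belongs to the block {D,G}, which has 2 states.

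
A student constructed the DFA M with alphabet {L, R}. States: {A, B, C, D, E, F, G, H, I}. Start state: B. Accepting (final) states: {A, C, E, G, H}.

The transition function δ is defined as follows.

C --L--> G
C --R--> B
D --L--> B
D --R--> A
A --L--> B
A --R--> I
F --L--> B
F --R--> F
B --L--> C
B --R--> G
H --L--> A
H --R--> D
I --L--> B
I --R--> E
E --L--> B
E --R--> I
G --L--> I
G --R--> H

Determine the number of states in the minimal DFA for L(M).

Reachable states from the start: {A,B,C,D,E,G,H,I}. Unreachable: {F} — drop them.
P0 = {A,C,E,G,H} | {B,D,I}.
On input L, block {A,C,E,G,H} splits into {A,E,G} and {C,H}.
On input R, block {A,E,G} splits into {A,E} and {G}.
Split {B,D,I} by δ(·,L) → {D,I} and {B}.
Split {C,H} by δ(·,L) → {C} and {H}.
Stable partition: {A,E} | {D,I} | {C} | {G} | {B} | {H} — 6 equivalence classes.

6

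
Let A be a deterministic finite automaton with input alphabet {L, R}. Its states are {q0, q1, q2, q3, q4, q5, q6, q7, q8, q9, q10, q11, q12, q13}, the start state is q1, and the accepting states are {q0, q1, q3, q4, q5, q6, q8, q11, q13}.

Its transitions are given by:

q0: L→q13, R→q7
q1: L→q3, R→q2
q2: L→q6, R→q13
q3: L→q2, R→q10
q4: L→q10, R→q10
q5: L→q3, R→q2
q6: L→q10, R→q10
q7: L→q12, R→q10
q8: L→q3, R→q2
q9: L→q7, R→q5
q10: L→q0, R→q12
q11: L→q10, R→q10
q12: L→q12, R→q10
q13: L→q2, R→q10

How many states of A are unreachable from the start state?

5

BFS from q1 reaches {q0, q1, q2, q3, q6, q7, q10, q12, q13}; the 5 state(s) q4, q5, q8, q9, q11 are never visited.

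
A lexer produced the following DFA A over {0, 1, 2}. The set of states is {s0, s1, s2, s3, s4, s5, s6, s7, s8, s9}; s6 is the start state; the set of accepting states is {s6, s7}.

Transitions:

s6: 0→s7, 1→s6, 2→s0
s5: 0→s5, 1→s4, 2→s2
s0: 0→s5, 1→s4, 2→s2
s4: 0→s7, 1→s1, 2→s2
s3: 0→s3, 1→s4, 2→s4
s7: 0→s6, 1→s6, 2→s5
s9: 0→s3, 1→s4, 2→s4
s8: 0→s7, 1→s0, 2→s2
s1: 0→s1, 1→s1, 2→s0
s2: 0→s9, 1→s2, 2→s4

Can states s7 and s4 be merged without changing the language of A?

States {s8} cannot be reached from the start state, so discard them.
Initial partition by acceptance: {s6,s7} | {s0,s1,s2,s3,s4,s5,s9}.
Refine {s0,s1,s2,s3,s4,s5,s9} on symbol 0: members go to different blocks, giving {s0,s1,s2,s3,s5,s9} and {s4}.
Split {s0,s1,s2,s3,s5,s9} by δ(·,1) → {s0,s3,s5,s9} and {s1,s2}.
On input 2, block {s0,s3,s5,s9} splits into {s0,s5} and {s3,s9}.
Refine {s1,s2} on symbol 0: members go to different blocks, giving {s1} and {s2}.
No further refinement is possible. Final partition (6 blocks): {s6,s7} | {s0,s5} | {s4} | {s1} | {s3,s9} | {s2}.
s7 and s4 end up in different blocks, so they are distinguishable. For instance, the string 'ε' is accepted from only s7.

No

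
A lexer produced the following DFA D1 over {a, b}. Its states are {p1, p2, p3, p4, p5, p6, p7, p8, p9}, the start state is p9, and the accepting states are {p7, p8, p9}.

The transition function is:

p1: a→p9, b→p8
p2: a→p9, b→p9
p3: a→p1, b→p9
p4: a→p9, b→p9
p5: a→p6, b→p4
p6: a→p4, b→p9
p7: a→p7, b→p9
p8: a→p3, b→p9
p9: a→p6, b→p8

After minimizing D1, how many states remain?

3

States {p2,p5,p7} cannot be reached from the start state, so discard them.
Initial partition by acceptance: {p8,p9} | {p1,p3,p4,p6}.
On input a, block {p1,p3,p4,p6} splits into {p1,p4} and {p3,p6}.
The partition is now stable with 3 blocks: {p8,p9} | {p1,p4} | {p3,p6}.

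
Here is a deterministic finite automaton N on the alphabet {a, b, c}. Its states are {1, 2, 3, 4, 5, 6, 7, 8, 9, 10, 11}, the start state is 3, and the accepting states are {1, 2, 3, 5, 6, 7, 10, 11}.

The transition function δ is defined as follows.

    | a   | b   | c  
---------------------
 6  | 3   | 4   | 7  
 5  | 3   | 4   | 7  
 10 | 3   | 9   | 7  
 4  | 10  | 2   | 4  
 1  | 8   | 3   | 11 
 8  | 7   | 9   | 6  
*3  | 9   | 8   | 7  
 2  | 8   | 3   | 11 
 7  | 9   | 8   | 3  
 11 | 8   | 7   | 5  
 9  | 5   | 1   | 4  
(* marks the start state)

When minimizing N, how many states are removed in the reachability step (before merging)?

0

A breadth-first search from the start state visits every state.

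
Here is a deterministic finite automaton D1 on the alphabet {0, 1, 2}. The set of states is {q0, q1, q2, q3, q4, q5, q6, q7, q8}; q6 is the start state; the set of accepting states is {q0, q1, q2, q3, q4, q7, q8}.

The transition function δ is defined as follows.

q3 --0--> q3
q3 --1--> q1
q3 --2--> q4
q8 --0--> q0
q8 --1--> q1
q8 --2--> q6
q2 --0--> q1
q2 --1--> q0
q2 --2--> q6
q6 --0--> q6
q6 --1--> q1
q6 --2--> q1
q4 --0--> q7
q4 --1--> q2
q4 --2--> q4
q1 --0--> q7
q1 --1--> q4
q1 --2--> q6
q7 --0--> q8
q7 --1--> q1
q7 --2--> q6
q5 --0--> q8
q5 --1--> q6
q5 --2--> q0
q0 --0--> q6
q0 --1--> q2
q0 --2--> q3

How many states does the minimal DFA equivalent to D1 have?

Reachable states from the start: {q0,q1,q2,q3,q4,q6,q7,q8}. Unreachable: {q5} — drop them.
Initial partition by acceptance: {q0,q1,q2,q3,q4,q7,q8} | {q6}.
Split {q0,q1,q2,q3,q4,q7,q8} by δ(·,0) → {q1,q2,q3,q4,q7,q8} and {q0}.
On input 0, block {q1,q2,q3,q4,q7,q8} splits into {q1,q2,q3,q4,q7} and {q8}.
Split {q1,q2,q3,q4,q7} by δ(·,0) → {q1,q2,q3,q4} and {q7}.
Refine {q1,q2,q3,q4} on symbol 0: members go to different blocks, giving {q1,q4} and {q2,q3}.
Split {q1,q4} by δ(·,1) → {q1} and {q4}.
Refine {q2,q3} on symbol 0: members go to different blocks, giving {q2} and {q3}.
Stable partition: {q1} | {q6} | {q0} | {q8} | {q7} | {q2} | {q4} | {q3} — 8 equivalence classes.

8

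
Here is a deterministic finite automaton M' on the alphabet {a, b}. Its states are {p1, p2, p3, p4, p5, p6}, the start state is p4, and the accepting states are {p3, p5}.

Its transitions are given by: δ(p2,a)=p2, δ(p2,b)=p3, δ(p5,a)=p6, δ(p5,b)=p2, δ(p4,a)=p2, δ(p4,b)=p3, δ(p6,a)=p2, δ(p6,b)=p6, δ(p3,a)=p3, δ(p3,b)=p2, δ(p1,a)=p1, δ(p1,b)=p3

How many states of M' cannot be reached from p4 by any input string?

Starting at p4 and following transitions, the reachable set is {p2, p3, p4}. That leaves p1, p5, p6 unreachable — 3 in total.

3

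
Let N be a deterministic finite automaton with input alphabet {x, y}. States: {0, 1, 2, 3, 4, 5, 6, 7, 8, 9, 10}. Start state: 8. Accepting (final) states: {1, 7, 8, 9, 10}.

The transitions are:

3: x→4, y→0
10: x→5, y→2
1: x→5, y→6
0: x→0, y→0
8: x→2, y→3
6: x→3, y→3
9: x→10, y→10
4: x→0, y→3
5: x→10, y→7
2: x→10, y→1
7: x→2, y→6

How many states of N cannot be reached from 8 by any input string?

Starting at 8 and following transitions, the reachable set is {0, 1, 2, 3, 4, 5, 6, 7, 8, 10}. That leaves 9 unreachable — 1 in total.

1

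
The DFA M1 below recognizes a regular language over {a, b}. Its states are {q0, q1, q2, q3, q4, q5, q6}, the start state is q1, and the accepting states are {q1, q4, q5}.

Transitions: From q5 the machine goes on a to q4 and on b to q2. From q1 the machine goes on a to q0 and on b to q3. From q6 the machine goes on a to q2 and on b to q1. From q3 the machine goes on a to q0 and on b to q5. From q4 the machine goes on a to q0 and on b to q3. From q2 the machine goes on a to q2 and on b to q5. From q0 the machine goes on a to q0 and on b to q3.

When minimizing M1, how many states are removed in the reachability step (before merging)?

1

No path from q1 leads to q6; the other 6 states are all reachable.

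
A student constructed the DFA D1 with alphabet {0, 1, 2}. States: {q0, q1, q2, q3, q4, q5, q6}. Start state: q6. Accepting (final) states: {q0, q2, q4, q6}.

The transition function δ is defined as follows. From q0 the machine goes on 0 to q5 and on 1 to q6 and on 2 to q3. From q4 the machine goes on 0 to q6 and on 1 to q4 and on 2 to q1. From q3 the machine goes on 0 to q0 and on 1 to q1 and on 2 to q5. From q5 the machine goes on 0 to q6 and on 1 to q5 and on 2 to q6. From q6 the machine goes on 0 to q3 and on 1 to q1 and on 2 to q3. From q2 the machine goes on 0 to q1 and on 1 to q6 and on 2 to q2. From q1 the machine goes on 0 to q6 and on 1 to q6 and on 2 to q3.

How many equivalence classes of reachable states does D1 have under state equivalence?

5

Reachable states from the start: {q0,q1,q3,q5,q6}. Unreachable: {q2,q4} — drop them.
Start with accepting vs non-accepting: {q0,q6} | {q1,q3,q5}.
Split {q0,q6} by δ(·,1) → {q0} and {q6}.
Refine {q1,q3,q5} on symbol 0: members go to different blocks, giving {q1,q5} and {q3}.
Refine {q1,q5} on symbol 1: members go to different blocks, giving {q1} and {q5}.
The partition is now stable with 5 blocks: {q0} | {q1} | {q6} | {q3} | {q5}.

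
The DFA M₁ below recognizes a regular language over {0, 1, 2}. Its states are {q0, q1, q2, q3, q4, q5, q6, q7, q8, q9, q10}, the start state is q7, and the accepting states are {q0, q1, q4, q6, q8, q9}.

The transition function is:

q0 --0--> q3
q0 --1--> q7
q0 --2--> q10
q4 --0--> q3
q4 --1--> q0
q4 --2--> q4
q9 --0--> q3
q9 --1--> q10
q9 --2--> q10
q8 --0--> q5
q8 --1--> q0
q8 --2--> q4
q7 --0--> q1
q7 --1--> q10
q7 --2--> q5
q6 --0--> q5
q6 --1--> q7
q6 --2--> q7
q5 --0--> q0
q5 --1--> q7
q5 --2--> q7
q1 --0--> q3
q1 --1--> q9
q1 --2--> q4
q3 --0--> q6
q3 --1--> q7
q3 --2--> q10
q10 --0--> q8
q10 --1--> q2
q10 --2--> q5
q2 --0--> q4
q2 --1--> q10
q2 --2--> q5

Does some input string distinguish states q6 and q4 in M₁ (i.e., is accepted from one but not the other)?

Every state is reachable, so we keep all 11.
Start with accepting vs non-accepting: {q0,q1,q4,q6,q8,q9} | {q2,q3,q5,q7,q10}.
Refine {q0,q1,q4,q6,q8,q9} on symbol 1: members go to different blocks, giving {q0,q6,q9} and {q1,q4,q8}.
Split {q2,q3,q5,q7,q10} by δ(·,0) → {q2,q7,q10} and {q3,q5}.
No further refinement is possible. Final partition (4 blocks): {q0,q6,q9} | {q2,q7,q10} | {q1,q4,q8} | {q3,q5}.
q6 and q4 end up in different blocks, so they are distinguishable. For instance, the string '1' is accepted from only q4.

Yes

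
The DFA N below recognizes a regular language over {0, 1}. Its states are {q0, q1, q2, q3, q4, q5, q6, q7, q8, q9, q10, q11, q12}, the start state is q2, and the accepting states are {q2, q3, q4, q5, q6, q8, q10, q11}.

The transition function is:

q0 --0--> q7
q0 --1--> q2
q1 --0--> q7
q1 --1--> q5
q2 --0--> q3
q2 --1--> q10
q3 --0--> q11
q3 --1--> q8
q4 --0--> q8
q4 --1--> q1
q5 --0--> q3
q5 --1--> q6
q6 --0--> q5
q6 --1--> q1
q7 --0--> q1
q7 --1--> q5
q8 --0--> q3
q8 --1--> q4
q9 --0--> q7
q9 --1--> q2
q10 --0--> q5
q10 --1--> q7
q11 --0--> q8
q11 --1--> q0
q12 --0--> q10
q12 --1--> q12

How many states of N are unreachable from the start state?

No path from q2 leads to q9, q12; the other 11 states are all reachable.

2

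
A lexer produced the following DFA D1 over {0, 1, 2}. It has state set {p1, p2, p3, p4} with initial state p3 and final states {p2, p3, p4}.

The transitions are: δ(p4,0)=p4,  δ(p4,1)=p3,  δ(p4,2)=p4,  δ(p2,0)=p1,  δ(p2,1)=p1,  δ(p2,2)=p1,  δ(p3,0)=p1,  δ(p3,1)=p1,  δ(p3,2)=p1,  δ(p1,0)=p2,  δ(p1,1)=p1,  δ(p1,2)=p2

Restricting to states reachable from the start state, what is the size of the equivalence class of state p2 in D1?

States {p4} cannot be reached from the start state, so discard them.
Start with accepting vs non-accepting: {p2,p3} | {p1}.
Stable partition: {p2,p3} | {p1} — 2 equivalence classes.
The equivalence class containing p2 is {p2,p3}, of size 2.

2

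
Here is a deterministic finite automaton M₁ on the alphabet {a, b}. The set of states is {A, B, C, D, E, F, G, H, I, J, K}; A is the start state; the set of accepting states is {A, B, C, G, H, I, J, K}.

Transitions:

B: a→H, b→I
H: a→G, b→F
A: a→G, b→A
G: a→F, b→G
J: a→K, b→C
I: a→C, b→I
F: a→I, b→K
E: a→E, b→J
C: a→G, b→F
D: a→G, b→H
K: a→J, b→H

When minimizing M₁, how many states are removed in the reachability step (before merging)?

Starting at A and following transitions, the reachable set is {A, C, F, G, H, I, J, K}. That leaves B, D, E unreachable — 3 in total.

3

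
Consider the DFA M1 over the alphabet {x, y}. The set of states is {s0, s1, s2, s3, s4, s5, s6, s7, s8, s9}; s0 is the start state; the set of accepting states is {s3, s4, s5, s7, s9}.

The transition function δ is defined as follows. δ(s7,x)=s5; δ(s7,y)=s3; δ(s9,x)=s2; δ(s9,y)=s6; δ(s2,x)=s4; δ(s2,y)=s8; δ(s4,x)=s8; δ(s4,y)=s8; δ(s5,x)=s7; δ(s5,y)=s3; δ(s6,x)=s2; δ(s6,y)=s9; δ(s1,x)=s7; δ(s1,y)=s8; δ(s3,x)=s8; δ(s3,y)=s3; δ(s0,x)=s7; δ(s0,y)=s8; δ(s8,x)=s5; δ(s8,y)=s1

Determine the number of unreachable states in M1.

Starting at s0 and following transitions, the reachable set is {s0, s1, s3, s5, s7, s8}. That leaves s2, s4, s6, s9 unreachable — 4 in total.

4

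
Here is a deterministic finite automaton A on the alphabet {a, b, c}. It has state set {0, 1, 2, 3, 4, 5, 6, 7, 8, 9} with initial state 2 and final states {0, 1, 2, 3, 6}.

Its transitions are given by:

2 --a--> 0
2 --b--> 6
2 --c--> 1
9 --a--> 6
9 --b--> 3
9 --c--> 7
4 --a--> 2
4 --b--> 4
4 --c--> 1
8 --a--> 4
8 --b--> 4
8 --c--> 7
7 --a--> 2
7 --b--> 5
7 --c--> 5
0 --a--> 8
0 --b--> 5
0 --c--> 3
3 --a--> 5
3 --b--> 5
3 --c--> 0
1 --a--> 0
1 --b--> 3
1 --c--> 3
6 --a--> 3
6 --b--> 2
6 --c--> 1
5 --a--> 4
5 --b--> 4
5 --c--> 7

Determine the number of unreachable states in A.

1

BFS from 2 reaches {0, 1, 2, 3, 4, 5, 6, 7, 8}; the 1 state(s) 9 are never visited.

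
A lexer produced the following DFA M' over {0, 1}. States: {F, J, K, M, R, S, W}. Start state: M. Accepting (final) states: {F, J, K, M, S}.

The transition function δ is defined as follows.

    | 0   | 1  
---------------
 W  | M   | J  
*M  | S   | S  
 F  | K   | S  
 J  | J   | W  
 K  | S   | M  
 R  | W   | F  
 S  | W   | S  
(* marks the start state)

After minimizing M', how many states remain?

4

Reachable states from the start: {J,M,S,W}. Unreachable: {F,K,R} — drop them.
Start with accepting vs non-accepting: {J,M,S} | {W}.
On input 0, block {J,M,S} splits into {J,M} and {S}.
Refine {J,M} on symbol 0: members go to different blocks, giving {J} and {M}.
No further refinement is possible. Final partition (4 blocks): {J} | {W} | {S} | {M}.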